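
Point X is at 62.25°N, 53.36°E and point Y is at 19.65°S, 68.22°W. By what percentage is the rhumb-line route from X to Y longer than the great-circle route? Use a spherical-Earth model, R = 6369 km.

5.7%

Great circle: σ = 2.1261 rad → d_gc = Rσ = 13541.4 km
Rhumb: Δφ = -1.4294, Δλ = -2.1220, Δψ = -1.7482, q = Δφ/Δψ = 0.8177 → d_rh = R√(Δφ²+q²Δλ²) = 14317.7 km
Excess = (14317.7 − 13541.4) / 13541.4 = 776.3 / 13541.4 = 5.73% ≈ 5.7%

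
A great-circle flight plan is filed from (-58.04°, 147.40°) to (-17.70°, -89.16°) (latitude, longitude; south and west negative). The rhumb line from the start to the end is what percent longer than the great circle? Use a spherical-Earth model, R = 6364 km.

Great circle: σ = 1.5907 rad → d_gc = Rσ = 10123.4 km
Rhumb: Δφ = +0.7041, Δλ = +2.1544, Δψ = +0.9365, q = Δφ/Δψ = 0.7518 → d_rh = R√(Δφ²+q²Δλ²) = 11239.4 km
Excess = (11239.4 − 10123.4) / 10123.4 = 1116.0 / 10123.4 = 11.02% ≈ 11.0%

11.0%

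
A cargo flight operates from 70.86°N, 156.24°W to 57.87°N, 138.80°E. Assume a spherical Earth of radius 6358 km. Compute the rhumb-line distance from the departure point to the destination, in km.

3376 km

Δψ = ln[tan(π/4+φ₂/2)/tan(π/4+φ₁/2)] = -0.5353;  Δφ = -0.2267 rad,  Δλ = -1.1338 rad
q = Δφ/Δψ = 0.4235
d = R·√(Δφ² + q²Δλ²) = 6358·0.53098 = 3376 km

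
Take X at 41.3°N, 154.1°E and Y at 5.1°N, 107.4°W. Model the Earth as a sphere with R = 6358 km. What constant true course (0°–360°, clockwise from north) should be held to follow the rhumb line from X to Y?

Meridional parts: M(φ₁)=+0.7928, M(φ₂)=+0.0891 → ΔM = -0.7037;  Δλ = +1.7191 rad
tan C = Δλ / ΔM = -2.4431 → C = 112.26°

112.3°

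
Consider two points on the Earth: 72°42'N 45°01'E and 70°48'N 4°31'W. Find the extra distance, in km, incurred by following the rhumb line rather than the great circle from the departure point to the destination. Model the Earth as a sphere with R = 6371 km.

49 km

Great circle: cos σ = sin φ₁ sin φ₂ + cos φ₁ cos φ₂ cos Δλ,  σ = 0.2649 rad → d_gc = 1687.5 km
Rhumb line: Δψ = -0.1060, q = Δφ/Δψ = 0.3129, d_rh = R√(Δφ²+q²Δλ²) = 1736.2 km
Excess = 1736.2 − 1687.5 = 48.7 ≈ 49 km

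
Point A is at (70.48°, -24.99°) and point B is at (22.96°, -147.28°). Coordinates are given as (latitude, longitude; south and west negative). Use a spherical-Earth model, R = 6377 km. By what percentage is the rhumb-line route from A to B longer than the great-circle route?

13.7%

Great circle: σ = 1.3661 rad → d_gc = Rσ = 8711.3 km
Rhumb: Δφ = -0.8294, Δλ = -2.1344, Δψ = -1.3483, q = Δφ/Δψ = 0.6151 → d_rh = R√(Δφ²+q²Δλ²) = 9903.1 km
Excess = (9903.1 − 8711.3) / 8711.3 = 1191.8 / 8711.3 = 13.68% ≈ 13.7%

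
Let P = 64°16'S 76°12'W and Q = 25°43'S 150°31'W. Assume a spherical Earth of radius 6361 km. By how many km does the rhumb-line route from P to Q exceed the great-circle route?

Great circle: cos σ = sin φ₁ sin φ₂ + cos φ₁ cos φ₂ cos Δλ,  σ = 1.0511 rad → d_gc = 6685.9 km
Rhumb line: Δψ = +1.0119, q = Δφ/Δψ = 0.6649, d_rh = R√(Δφ²+q²Δλ²) = 6958.1 km
Excess = 6958.1 − 6685.9 = 272.2 ≈ 272 km

272 km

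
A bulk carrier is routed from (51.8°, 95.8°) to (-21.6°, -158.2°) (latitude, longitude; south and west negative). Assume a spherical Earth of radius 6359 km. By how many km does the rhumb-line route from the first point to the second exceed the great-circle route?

283 km

Great circle: cos σ = sin φ₁ sin φ₂ + cos φ₁ cos φ₂ cos Δλ,  σ = 2.0351 rad → d_gc = 12941.1 km
Rhumb line: Δψ = -1.4468, q = Δφ/Δψ = 0.8855, d_rh = R√(Δφ²+q²Δλ²) = 13224.2 km
Excess = 13224.2 − 12941.1 = 283.1 ≈ 283 km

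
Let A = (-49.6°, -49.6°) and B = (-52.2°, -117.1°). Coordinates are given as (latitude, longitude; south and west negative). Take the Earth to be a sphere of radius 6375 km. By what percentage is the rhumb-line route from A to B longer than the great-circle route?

Great circle: σ = 0.7170 rad → d_gc = Rσ = 4571.2 km
Rhumb: Δφ = -0.0454, Δλ = -1.1781, Δψ = -0.0720, q = Δφ/Δψ = 0.6305 → d_rh = R√(Δφ²+q²Δλ²) = 4743.8 km
Excess = (4743.8 − 4571.2) / 4571.2 = 172.6 / 4571.2 = 3.78% ≈ 3.8%

3.8%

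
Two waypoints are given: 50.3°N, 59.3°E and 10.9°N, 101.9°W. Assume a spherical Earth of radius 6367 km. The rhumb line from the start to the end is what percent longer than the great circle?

Great circle: σ = 2.0356 rad → d_gc = Rσ = 12961.0 km
Rhumb: Δφ = -0.6877, Δλ = -2.8135, Δψ = -0.8275, q = Δφ/Δψ = 0.8311 → d_rh = R√(Δφ²+q²Δλ²) = 15517.5 km
Excess = (15517.5 − 12961.0) / 12961.0 = 2556.5 / 12961.0 = 19.72% ≈ 19.7%

19.7%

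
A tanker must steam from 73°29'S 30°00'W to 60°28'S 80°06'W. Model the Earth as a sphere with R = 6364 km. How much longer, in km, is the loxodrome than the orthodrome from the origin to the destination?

Great circle: cos σ = sin φ₁ sin φ₂ + cos φ₁ cos φ₂ cos Δλ,  σ = 0.3922 rad → d_gc = 2496.2 km
Rhumb line: Δψ = +0.5967, q = Δφ/Δψ = 0.3807, d_rh = R√(Δφ²+q²Δλ²) = 2565.0 km
Excess = 2565.0 − 2496.2 = 68.8 ≈ 69 km

69 km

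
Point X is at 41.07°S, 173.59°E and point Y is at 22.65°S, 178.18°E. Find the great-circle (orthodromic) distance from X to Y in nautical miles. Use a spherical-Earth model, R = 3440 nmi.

Haversine: a = sin²(Δφ/2)+cos φ₁ cos φ₂ sin²(Δλ/2) = 0.02673;  σ = 2·atan2(√a,√(1−a))
σ = 18.820° → d = Rσ = 3440·0.32848 = 1130 nmi

1130 nmi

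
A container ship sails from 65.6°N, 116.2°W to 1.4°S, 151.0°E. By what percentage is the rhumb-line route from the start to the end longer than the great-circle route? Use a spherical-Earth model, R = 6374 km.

Great circle: σ = 1.6132 rad → d_gc = Rσ = 10282.7 km
Rhumb: Δφ = -1.1694, Δλ = -1.6197, Δψ = -1.5560, q = Δφ/Δψ = 0.7515 → d_rh = R√(Δφ²+q²Δλ²) = 10758.9 km
Excess = (10758.9 − 10282.7) / 10282.7 = 476.2 / 10282.7 = 4.63% ≈ 4.6%

4.6%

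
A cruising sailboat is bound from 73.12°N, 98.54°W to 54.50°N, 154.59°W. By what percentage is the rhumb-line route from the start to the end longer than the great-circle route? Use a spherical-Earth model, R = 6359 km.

3.3%

Great circle: σ = 0.5091 rad → d_gc = Rσ = 3237.1 km
Rhumb: Δφ = -0.3250, Δλ = -0.9783, Δψ = -0.7689, q = Δφ/Δψ = 0.4227 → d_rh = R√(Δφ²+q²Δλ²) = 3344.3 km
Excess = (3344.3 − 3237.1) / 3237.1 = 107.2 / 3237.1 = 3.31% ≈ 3.3%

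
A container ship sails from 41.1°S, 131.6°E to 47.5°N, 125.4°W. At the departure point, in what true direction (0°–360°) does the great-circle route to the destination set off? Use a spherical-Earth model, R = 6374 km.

N = sin Δλ·cos φ₂ = +0.6583;  D = cos φ₁ sin φ₂ − sin φ₁ cos φ₂ cos Δλ = +0.4557
initial course = atan2(N, D) = 55.31°

55.3°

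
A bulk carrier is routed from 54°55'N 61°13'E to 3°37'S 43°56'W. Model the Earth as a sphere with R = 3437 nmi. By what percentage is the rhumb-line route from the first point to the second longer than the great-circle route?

Great circle: σ = 1.7737 rad → d_gc = Rσ = 6096.3 nmi
Rhumb: Δφ = -1.0216, Δλ = -1.8352, Δψ = -1.2149, q = Δφ/Δψ = 0.8409 → d_rh = R√(Δφ²+q²Δλ²) = 6361.1 nmi
Excess = (6361.1 − 6096.3) / 6096.3 = 264.8 / 6096.3 = 4.34% ≈ 4.3%

4.3%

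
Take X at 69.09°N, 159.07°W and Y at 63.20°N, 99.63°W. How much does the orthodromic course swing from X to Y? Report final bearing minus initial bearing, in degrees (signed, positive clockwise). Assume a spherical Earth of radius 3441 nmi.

At departure: θ₁ = atan2(sin Δλ cos φ₂, cos φ₁ sin φ₂ − sin φ₁ cos φ₂ cos Δλ) = 74.95°
At arrival: θ₂ = atan2(sin Δλ cos φ₁, −cos φ₂ sin φ₁ + sin φ₂ cos φ₁ cos Δλ) = 130.15°
Δθ = θ₂ − θ₁ = +55.2°

+55.2°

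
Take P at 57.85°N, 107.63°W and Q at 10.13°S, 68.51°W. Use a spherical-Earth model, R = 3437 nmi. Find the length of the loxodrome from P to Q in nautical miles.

4524 nmi

Δψ = ln[tan(π/4+φ₂/2)/tan(π/4+φ₁/2)] = -1.4220;  Δφ = -1.1865 rad,  Δλ = +0.6828 rad
q = Δφ/Δψ = 0.8344
d = R·√(Δφ² + q²Δλ²) = 3437·1.31616 = 4524 nmi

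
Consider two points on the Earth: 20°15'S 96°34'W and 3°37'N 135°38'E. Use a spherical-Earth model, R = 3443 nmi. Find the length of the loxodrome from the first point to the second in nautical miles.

Δψ = ln[tan(π/4+φ₂/2)/tan(π/4+φ₁/2)] = +0.4242;  Δφ = +0.4166 rad,  Δλ = -2.2305 rad
q = Δφ/Δψ = 0.9820
d = R·√(Δφ² + q²Δλ²) = 3443·2.22962 = 7677 nmi

7677 nmi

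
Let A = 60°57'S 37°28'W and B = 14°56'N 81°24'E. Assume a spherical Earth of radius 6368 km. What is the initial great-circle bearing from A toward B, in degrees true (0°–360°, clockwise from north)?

108.5°

N = sin Δλ·cos φ₂ = +0.8462;  D = cos φ₁ sin φ₂ − sin φ₁ cos φ₂ cos Δλ = -0.2827
initial course = atan2(N, D) = 108.47°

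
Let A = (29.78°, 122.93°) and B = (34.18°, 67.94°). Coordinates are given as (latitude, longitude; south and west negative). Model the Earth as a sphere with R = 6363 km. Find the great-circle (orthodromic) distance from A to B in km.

5141 km

cos σ = sin φ₁ sin φ₂ + cos φ₁ cos φ₂ cos Δλ
      = sin(29.78°)sin(34.18°) + cos(29.78°)cos(34.18°)cos(-54.99°) = 0.6910
σ = 46.293° → d = Rσ = 6363·0.80796 = 5141 km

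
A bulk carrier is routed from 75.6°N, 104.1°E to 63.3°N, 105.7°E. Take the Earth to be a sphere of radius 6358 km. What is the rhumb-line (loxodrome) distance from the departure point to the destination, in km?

Rhumb course C = atan2(Δλ, Δψ) with Δψ = ln[tan(π/4+φ₂/2)/tan(π/4+φ₁/2)] = -0.6305, Δλ = +0.0279 → C = 177.46°
d = R·|Δφ| / |cos C| = 6358·0.21468 / 0.99902 = 1366 km

1366 km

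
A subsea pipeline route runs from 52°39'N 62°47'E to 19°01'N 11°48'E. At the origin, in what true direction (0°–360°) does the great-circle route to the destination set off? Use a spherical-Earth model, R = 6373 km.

N = sin Δλ·cos φ₂ = -0.7346;  D = cos φ₁ sin φ₂ − sin φ₁ cos φ₂ cos Δλ = -0.2755
initial course = atan2(N, D) = 249.44°

249.4°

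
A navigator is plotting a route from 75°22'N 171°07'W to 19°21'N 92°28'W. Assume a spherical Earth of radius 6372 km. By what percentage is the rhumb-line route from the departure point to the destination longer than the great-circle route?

Great circle: σ = 1.1945 rad → d_gc = Rσ = 7611.2 km
Rhumb: Δφ = -0.9777, Δλ = +1.3727, Δψ = -1.7083, q = Δφ/Δψ = 0.5723 → d_rh = R√(Δφ²+q²Δλ²) = 7991.8 km
Excess = (7991.8 − 7611.2) / 7611.2 = 380.6 / 7611.2 = 5.00% ≈ 5.0%

5.0%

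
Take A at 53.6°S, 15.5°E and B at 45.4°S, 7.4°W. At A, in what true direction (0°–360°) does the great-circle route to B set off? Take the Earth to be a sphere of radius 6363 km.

θ = atan2( sin Δλ·cos φ₂ ,  cos φ₁ sin φ₂ − sin φ₁ cos φ₂ cos Δλ )
  = atan2(-0.2732, +0.0981) = 289.75°

289.7°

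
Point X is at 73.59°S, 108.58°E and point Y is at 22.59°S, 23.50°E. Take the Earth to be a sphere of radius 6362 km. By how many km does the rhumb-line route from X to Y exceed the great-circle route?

Great circle: cos σ = sin φ₁ sin φ₂ + cos φ₁ cos φ₂ cos Δλ,  σ = 1.1692 rad → d_gc = 7438.67 km
Rhumb line: Δψ = +1.5317, q = Δφ/Δψ = 0.5811, d_rh = R√(Δφ²+q²Δλ²) = 7887.23 km
Excess = 7887.23 − 7438.67 = 448.56 ≈ 449 km

449 km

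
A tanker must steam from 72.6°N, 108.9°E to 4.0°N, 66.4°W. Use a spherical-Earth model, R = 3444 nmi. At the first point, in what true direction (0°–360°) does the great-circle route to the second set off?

θ = atan2( sin Δλ·cos φ₂ ,  cos φ₁ sin φ₂ − sin φ₁ cos φ₂ cos Δλ )
  = atan2(-0.0817, +0.9696) = 355.18°

355.2°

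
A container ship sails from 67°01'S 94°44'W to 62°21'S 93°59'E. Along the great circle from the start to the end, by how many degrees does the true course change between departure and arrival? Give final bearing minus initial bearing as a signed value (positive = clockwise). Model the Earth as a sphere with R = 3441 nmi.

+170.4°

Initial bearing θ₁ = atan2(sin Δλ cos φ₂, cos φ₁ sin φ₂ − sin φ₁ cos φ₂ cos Δλ) = 185.23°
Final bearing θ₂ = (initial bearing from the destination back to the start) + 180° = 355.60°
Δθ = θ₂ − θ₁ = +170.4°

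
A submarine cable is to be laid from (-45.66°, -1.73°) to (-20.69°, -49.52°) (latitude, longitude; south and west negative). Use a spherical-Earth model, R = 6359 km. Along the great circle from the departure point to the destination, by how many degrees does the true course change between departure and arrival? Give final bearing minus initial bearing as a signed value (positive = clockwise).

At departure: θ₁ = atan2(sin Δλ cos φ₂, cos φ₁ sin φ₂ − sin φ₁ cos φ₂ cos Δλ) = 286.30°
At arrival: θ₂ = atan2(sin Δλ cos φ₁, −cos φ₂ sin φ₁ + sin φ₂ cos φ₁ cos Δλ) = 314.19°
Δθ = θ₂ − θ₁ = +27.9°

+27.9°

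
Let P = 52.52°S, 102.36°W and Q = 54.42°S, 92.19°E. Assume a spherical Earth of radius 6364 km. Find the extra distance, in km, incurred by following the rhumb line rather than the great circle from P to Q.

Great circle: cos σ = sin φ₁ sin φ₂ + cos φ₁ cos φ₂ cos Δλ,  σ = 1.2632 rad → d_gc = 8039.3 km
Rhumb line: Δψ = -0.0557, q = Δφ/Δψ = 0.5951, d_rh = R√(Δφ²+q²Δλ²) = 10938.5 km
Excess = 10938.5 − 8039.3 = 2899.2 ≈ 2899 km

2899 km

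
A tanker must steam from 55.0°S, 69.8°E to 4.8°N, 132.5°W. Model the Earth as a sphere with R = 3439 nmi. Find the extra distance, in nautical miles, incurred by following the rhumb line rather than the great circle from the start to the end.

1146 nmi

Great circle: cos σ = sin φ₁ sin φ₂ + cos φ₁ cos φ₂ cos Δλ,  σ = 2.2110 rad → d_gc = 7603.6 nmi
Rhumb line: Δψ = +1.2381, q = Δφ/Δψ = 0.8430, d_rh = R√(Δφ²+q²Δλ²) = 8749.4 nmi
Excess = 8749.4 − 7603.6 = 1145.8 ≈ 1146 nmi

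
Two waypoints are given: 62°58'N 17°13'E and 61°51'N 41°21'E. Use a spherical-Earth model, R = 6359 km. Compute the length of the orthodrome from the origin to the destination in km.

cos σ = sin φ₁ sin φ₂ + cos φ₁ cos φ₂ cos Δλ
      = sin(62.97°)sin(61.85°) + cos(62.97°)cos(61.85°)cos(24.13°) = 0.9811
σ = 11.167° → d = Rσ = 6359·0.19489 = 1239 km

1239 km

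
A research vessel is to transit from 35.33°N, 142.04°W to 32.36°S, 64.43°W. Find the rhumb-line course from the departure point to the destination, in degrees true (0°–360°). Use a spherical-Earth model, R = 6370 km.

132.9°

Δψ = ln[tan(π/4+φ₂/2)/tan(π/4+φ₁/2)] = -1.2573
Δλ = +1.3546 rad (taken the short way round)
course = atan2(Δλ, Δψ) = 132.87°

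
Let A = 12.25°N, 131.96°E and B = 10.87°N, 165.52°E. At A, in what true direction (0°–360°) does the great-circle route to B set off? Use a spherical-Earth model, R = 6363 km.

θ = atan2( sin Δλ·cos φ₂ ,  cos φ₁ sin φ₂ − sin φ₁ cos φ₂ cos Δλ )
  = atan2(+0.5429, +0.0107) = 88.88°

88.9°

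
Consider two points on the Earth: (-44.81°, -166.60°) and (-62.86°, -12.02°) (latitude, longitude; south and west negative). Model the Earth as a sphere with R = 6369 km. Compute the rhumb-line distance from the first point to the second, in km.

10138 km

Rhumb course C = atan2(Δλ, Δψ) with Δψ = ln[tan(π/4+φ₂/2)/tan(π/4+φ₁/2)] = -0.5447, Δλ = +2.6979 → C = 101.41°
d = R·|Δφ| / |cos C| = 6369·0.31503 / 0.19791 = 10138 km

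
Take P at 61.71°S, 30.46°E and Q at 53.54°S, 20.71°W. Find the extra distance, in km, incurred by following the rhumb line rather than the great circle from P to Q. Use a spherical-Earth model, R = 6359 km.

76 km

Great circle: cos σ = sin φ₁ sin φ₂ + cos φ₁ cos φ₂ cos Δλ,  σ = 0.4847 rad → d_gc = 3082.4 km
Rhumb line: Δψ = +0.2677, q = Δφ/Δψ = 0.5327, d_rh = R√(Δφ²+q²Δλ²) = 3158.4 km
Excess = 3158.4 − 3082.4 = 76.0 ≈ 76 km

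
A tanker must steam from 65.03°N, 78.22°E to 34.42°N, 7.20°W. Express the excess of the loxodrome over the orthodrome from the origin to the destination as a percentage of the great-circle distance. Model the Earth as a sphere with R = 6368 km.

Great circle: σ = 1.0001 rad → d_gc = Rσ = 6368.6 km
Rhumb: Δφ = -0.5342, Δλ = -1.4909, Δψ = -0.8672, q = Δφ/Δψ = 0.6161 → d_rh = R√(Δφ²+q²Δλ²) = 6766.4 km
Excess = (6766.4 − 6368.6) / 6368.6 = 397.8 / 6368.6 = 6.246% ≈ 6.2%

6.2%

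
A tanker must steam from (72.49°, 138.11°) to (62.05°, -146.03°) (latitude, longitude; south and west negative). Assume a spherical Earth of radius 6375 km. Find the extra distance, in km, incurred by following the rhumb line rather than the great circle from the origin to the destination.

212 km

Great circle: cos σ = sin φ₁ sin φ₂ + cos φ₁ cos φ₂ cos Δλ,  σ = 0.5015 rad → d_gc = 3196.9 km
Rhumb line: Δψ = -0.4799, q = Δφ/Δψ = 0.3797, d_rh = R√(Δφ²+q²Δλ²) = 3408.6 km
Excess = 3408.6 − 3196.9 = 211.7 ≈ 212 km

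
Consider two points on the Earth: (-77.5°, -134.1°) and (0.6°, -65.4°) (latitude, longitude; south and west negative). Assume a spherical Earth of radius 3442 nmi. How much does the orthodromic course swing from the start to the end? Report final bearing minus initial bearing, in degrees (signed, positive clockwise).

-57.4°

Initial bearing θ₁ = atan2(sin Δλ cos φ₂, cos φ₁ sin φ₂ − sin φ₁ cos φ₂ cos Δλ) = 69.04°
Final bearing θ₂ = (initial bearing from the destination back to the start) + 180° = 11.66°
Δθ = θ₂ − θ₁ = -57.4°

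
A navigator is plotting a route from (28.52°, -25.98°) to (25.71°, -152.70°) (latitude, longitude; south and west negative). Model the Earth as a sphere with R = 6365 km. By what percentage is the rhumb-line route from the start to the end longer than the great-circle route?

Great circle: σ = 1.8403 rad → d_gc = Rσ = 11713.2 km
Rhumb: Δφ = -0.0490, Δλ = -2.2117, Δψ = -0.0551, q = Δφ/Δψ = 0.8900 → d_rh = R√(Δφ²+q²Δλ²) = 12532.1 km
Excess = (12532.1 − 11713.2) / 11713.2 = 818.9 / 11713.2 = 6.99% ≈ 7.0%

7.0%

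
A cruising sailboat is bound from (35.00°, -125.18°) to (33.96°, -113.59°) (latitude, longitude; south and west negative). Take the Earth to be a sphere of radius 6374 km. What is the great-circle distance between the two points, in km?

1069 km

cos σ = sin φ₁ sin φ₂ + cos φ₁ cos φ₂ cos Δλ
      = sin(35.00°)sin(33.96°) + cos(35.00°)cos(33.96°)cos(11.59°) = 0.9860
σ = 9.605° → d = Rσ = 6374·0.16764 = 1069 km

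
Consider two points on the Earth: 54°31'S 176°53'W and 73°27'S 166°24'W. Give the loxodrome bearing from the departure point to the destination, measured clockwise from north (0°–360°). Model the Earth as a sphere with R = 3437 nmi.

166.9°

Δψ = ln[tan(π/4+φ₂/2)/tan(π/4+φ₁/2)] = -0.7884
Δλ = +0.1830 rad (taken the short way round)
course = atan2(Δλ, Δψ) = 166.93°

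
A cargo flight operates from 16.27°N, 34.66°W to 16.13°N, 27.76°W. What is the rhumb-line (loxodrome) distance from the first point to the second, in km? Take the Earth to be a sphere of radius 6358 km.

735 km

Δψ = ln[tan(π/4+φ₂/2)/tan(π/4+φ₁/2)] = -0.0025;  Δφ = -0.0024 rad,  Δλ = +0.1204 rad
q = Δφ/Δψ = 0.9603
d = R·√(Δφ² + q²Δλ²) = 6358·0.11567 = 735 km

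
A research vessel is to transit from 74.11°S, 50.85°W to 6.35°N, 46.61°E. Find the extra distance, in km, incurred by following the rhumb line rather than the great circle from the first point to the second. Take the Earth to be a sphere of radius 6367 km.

643 km

Great circle: cos σ = sin φ₁ sin φ₂ + cos φ₁ cos φ₂ cos Δλ,  σ = 1.7130 rad → d_gc = 10906.5 km
Rhumb line: Δψ = +2.0803, q = Δφ/Δψ = 0.6750, d_rh = R√(Δφ²+q²Δλ²) = 11549.6 km
Excess = 11549.6 − 10906.5 = 643.1 ≈ 643 km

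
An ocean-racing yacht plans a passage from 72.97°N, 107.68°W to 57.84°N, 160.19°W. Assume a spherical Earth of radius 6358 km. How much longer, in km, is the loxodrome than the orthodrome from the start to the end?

Great circle: cos σ = sin φ₁ sin φ₂ + cos φ₁ cos φ₂ cos Δλ,  σ = 0.4410 rad → d_gc = 2803.9 km
Rhumb line: Δψ = -0.6551, q = Δφ/Δψ = 0.4031, d_rh = R√(Δφ²+q²Δλ²) = 2887.2 km
Excess = 2887.2 − 2803.9 = 83.3 ≈ 83 km

83 km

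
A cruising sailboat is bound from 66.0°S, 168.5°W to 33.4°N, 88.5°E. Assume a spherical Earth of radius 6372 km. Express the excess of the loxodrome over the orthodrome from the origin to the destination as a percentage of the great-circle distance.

Great circle: σ = 2.1886 rad → d_gc = Rσ = 13946.0 km
Rhumb: Δφ = +1.7349, Δλ = -1.7977, Δψ = +2.1676, q = Δφ/Δψ = 0.8004 → d_rh = R√(Δφ²+q²Δλ²) = 14361.5 km
Excess = (14361.5 − 13946.0) / 13946.0 = 415.5 / 13946.0 = 2.98% ≈ 3.0%

3.0%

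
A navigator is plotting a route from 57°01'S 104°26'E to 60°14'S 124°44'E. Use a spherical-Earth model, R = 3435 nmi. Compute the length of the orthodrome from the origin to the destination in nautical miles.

659 nmi

Haversine: a = sin²(Δφ/2)+cos φ₁ cos φ₂ sin²(Δλ/2) = 0.00918;  σ = 2·atan2(√a,√(1−a))
σ = 10.997° → d = Rσ = 3435·0.19193 = 659 nmi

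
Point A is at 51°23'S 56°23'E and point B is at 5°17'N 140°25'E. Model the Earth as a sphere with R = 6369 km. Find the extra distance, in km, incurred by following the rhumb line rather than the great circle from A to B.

207 km

Great circle: cos σ = sin φ₁ sin φ₂ + cos φ₁ cos φ₂ cos Δλ,  σ = 1.5781 rad → d_gc = 10051.2 km
Rhumb line: Δψ = +1.1411, q = Δφ/Δψ = 0.8667, d_rh = R√(Δφ²+q²Δλ²) = 10257.8 km
Excess = 10257.8 − 10051.2 = 206.6 ≈ 207 km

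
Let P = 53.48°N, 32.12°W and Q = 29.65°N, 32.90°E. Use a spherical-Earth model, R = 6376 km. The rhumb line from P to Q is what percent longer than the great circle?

2.6%

Great circle: σ = 0.9072 rad → d_gc = Rσ = 5784.2 km
Rhumb: Δφ = -0.4159, Δλ = +1.1348, Δψ = -0.5666, q = Δφ/Δψ = 0.7341 → d_rh = R√(Δφ²+q²Δλ²) = 5936.8 km
Excess = (5936.8 − 5784.2) / 5784.2 = 152.6 / 5784.2 = 2.64% ≈ 2.6%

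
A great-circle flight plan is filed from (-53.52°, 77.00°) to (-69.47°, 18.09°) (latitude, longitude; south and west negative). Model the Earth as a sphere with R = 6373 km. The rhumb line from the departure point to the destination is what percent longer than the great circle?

Great circle: σ = 0.5342 rad → d_gc = Rσ = 3404.6 km
Rhumb: Δφ = -0.2784, Δλ = -1.0282, Δψ = -0.5987, q = Δφ/Δψ = 0.4650 → d_rh = R√(Δφ²+q²Δλ²) = 3525.7 km
Excess = (3525.7 − 3404.6) / 3404.6 = 121.1 / 3404.6 = 3.56% ≈ 3.6%

3.6%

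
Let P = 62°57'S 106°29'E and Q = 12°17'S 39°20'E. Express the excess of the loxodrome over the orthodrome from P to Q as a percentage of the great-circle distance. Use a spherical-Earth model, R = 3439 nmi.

Great circle: σ = 1.2004 rad → d_gc = Rσ = 4128.0 nmi
Rhumb: Δφ = +0.8843, Δλ = -1.1720, Δψ = +1.2088, q = Δφ/Δψ = 0.7315 → d_rh = R√(Δφ²+q²Δλ²) = 4235.8 nmi
Excess = (4235.8 − 4128.0) / 4128.0 = 107.8 / 4128.0 = 2.61% ≈ 2.6%

2.6%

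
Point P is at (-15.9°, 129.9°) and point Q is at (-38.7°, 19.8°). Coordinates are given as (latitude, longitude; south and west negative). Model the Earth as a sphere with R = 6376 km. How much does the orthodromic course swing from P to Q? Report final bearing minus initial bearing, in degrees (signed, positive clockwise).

At departure: θ₁ = atan2(sin Δλ cos φ₂, cos φ₁ sin φ₂ − sin φ₁ cos φ₂ cos Δλ) = 227.36°
At arrival: θ₂ = atan2(sin Δλ cos φ₁, −cos φ₂ sin φ₁ + sin φ₂ cos φ₁ cos Δλ) = 294.96°
Δθ = θ₂ − θ₁ = +67.6°

+67.6°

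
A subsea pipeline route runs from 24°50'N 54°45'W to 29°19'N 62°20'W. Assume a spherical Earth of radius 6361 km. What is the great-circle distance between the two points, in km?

899 km

cos σ = sin φ₁ sin φ₂ + cos φ₁ cos φ₂ cos Δλ
      = sin(24.83°)sin(29.32°) + cos(24.83°)cos(29.32°)cos(-7.58°) = 0.9900
σ = 8.102° → d = Rσ = 6361·0.14140 = 899 km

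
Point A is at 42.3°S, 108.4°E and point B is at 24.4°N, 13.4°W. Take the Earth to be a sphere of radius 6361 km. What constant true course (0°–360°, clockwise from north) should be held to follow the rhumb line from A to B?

Δψ = ln[tan(π/4+φ₂/2)/tan(π/4+φ₁/2)] = +1.2556
Δλ = -2.1258 rad (taken the short way round)
course = atan2(Δλ, Δψ) = 300.57°

300.6°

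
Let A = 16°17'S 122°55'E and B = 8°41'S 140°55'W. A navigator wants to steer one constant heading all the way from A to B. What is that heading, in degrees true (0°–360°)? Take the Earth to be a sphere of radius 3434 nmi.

85.4°

Δψ = ln[tan(π/4+φ₂/2)/tan(π/4+φ₁/2)] = +0.1360
Δλ = +1.6784 rad (taken the short way round)
course = atan2(Δλ, Δψ) = 85.37°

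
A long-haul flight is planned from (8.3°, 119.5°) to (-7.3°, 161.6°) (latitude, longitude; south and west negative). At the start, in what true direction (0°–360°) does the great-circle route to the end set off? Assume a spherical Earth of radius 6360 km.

109.2°

θ = atan2( sin Δλ·cos φ₂ ,  cos φ₁ sin φ₂ − sin φ₁ cos φ₂ cos Δλ )
  = atan2(+0.6650, -0.2320) = 109.23°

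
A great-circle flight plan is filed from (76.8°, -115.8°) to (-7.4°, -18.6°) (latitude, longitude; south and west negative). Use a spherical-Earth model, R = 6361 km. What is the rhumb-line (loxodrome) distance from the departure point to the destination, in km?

11640 km

Rhumb course C = atan2(Δλ, Δψ) with Δψ = ln[tan(π/4+φ₂/2)/tan(π/4+φ₁/2)] = -2.2862, Δλ = +1.6965 → C = 143.42°
d = R·|Δφ| / |cos C| = 6361·1.46957 / 0.80306 = 11640 km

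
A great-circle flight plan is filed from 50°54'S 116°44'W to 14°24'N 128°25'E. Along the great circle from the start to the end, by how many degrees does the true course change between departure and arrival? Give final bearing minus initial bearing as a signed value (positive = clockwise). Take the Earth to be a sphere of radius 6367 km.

At departure: θ₁ = atan2(sin Δλ cos φ₂, cos φ₁ sin φ₂ − sin φ₁ cos φ₂ cos Δλ) = 259.74°
At arrival: θ₂ = atan2(sin Δλ cos φ₁, −cos φ₂ sin φ₁ + sin φ₂ cos φ₁ cos Δλ) = 320.15°
Δθ = θ₂ − θ₁ = +60.4°

+60.4°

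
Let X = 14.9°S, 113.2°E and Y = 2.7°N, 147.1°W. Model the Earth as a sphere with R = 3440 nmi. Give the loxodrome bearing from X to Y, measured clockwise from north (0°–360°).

Meridional parts: M(φ₁)=-0.2630, M(φ₂)=+0.0471 → ΔM = +0.3102;  Δλ = +1.7401 rad
tan C = Δλ / ΔM = +5.6100 → C = 79.89°

79.9°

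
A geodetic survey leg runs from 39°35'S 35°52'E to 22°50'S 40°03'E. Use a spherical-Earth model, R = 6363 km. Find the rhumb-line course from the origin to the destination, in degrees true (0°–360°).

Δψ = ln[tan(π/4+φ₂/2)/tan(π/4+φ₁/2)] = +0.3439
Δλ = +0.0730 rad (taken the short way round)
course = atan2(Δλ, Δψ) = 11.99°

12.0°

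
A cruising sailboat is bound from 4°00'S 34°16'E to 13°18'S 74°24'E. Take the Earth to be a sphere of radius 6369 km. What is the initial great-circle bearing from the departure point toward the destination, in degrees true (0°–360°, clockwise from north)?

105.8°

θ = atan2( sin Δλ·cos φ₂ ,  cos φ₁ sin φ₂ − sin φ₁ cos φ₂ cos Δλ )
  = atan2(+0.6273, -0.1776) = 105.81°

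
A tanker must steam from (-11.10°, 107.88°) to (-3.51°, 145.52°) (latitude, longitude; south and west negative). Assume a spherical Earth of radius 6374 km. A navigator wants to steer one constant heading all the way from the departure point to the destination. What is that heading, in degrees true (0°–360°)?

78.5°

Δψ = ln[tan(π/4+φ₂/2)/tan(π/4+φ₁/2)] = +0.1337
Δλ = +0.6569 rad (taken the short way round)
course = atan2(Δλ, Δψ) = 78.50°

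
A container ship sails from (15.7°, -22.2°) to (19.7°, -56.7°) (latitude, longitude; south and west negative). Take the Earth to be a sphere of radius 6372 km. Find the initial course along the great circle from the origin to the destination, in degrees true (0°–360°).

N = sin Δλ·cos φ₂ = -0.5333;  D = cos φ₁ sin φ₂ − sin φ₁ cos φ₂ cos Δλ = +0.1146
initial course = atan2(N, D) = 282.12°

282.1°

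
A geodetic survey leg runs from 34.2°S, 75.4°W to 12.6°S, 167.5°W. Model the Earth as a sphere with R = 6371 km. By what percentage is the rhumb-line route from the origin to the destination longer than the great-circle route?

2.3%

Great circle: σ = 1.4776 rad → d_gc = Rσ = 9413.9 km
Rhumb: Δφ = +0.3770, Δλ = -1.6074, Δψ = +0.4142, q = Δφ/Δψ = 0.9102 → d_rh = R√(Δφ²+q²Δλ²) = 9626.2 km
Excess = (9626.2 − 9413.9) / 9413.9 = 212.3 / 9413.9 = 2.26% ≈ 2.3%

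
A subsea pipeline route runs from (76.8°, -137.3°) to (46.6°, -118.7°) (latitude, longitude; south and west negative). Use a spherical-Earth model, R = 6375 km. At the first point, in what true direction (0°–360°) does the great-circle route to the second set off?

θ = atan2( sin Δλ·cos φ₂ ,  cos φ₁ sin φ₂ − sin φ₁ cos φ₂ cos Δλ )
  = atan2(+0.2192, -0.4681) = 154.91°

154.9°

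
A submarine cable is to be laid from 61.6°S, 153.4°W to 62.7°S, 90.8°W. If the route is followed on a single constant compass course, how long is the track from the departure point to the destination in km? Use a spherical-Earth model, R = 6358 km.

Δψ = ln[tan(π/4+φ₂/2)/tan(π/4+φ₁/2)] = -0.0411;  Δφ = -0.0192 rad,  Δλ = +1.0926 rad
q = Δφ/Δψ = 0.4671
d = R·√(Δφ² + q²Δλ²) = 6358·0.51070 = 3247 km

3247 km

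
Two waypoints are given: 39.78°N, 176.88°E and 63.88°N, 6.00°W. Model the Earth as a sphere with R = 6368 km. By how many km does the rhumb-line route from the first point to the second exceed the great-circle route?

3593 km

Great circle: cos σ = sin φ₁ sin φ₂ + cos φ₁ cos φ₂ cos Δλ,  σ = 1.3319 rad → d_gc = 8481.82 km
Rhumb line: Δψ = +0.7032, q = Δφ/Δψ = 0.5981, d_rh = R√(Δφ²+q²Δλ²) = 12075.30 km
Excess = 12075.30 − 8481.82 = 3593.48 ≈ 3593 km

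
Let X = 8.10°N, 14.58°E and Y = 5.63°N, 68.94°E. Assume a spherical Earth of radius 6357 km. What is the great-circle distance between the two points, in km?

5990 km

Haversine: a = sin²(Δφ/2)+cos φ₁ cos φ₂ sin²(Δλ/2) = 0.20604;  σ = 2·atan2(√a,√(1−a))
σ = 53.991° → d = Rσ = 6357·0.94231 = 5990 km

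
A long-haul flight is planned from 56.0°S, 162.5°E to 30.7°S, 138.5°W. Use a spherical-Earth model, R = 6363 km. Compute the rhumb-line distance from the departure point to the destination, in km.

Rhumb course C = atan2(Δλ, Δψ) with Δψ = ln[tan(π/4+φ₂/2)/tan(π/4+φ₁/2)] = +0.6216, Δλ = +1.0297 → C = 58.88°
d = R·|Δφ| / |cos C| = 6363·0.44157 / 0.51678 = 5437 km

5437 km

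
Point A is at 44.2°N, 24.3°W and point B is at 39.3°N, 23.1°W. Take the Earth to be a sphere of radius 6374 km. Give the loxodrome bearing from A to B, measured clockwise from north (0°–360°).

169.7°

Meridional parts: M(φ₁)=+0.8618, M(φ₂)=+0.7470 → ΔM = -0.1147;  Δλ = +0.0209 rad
tan C = Δλ / ΔM = -0.1826 → C = 169.65°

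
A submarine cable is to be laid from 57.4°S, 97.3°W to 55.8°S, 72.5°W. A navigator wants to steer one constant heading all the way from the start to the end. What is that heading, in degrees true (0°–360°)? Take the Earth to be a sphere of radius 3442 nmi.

83.3°

Δψ = ln[tan(π/4+φ₂/2)/tan(π/4+φ₁/2)] = +0.0507
Δλ = +0.4328 rad (taken the short way round)
course = atan2(Δλ, Δψ) = 83.31°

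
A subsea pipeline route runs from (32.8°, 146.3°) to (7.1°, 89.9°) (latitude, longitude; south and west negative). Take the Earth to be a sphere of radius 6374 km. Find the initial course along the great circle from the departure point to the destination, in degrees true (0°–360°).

N = sin Δλ·cos φ₂ = -0.8265;  D = cos φ₁ sin φ₂ − sin φ₁ cos φ₂ cos Δλ = -0.1936
initial course = atan2(N, D) = 256.82°

256.8°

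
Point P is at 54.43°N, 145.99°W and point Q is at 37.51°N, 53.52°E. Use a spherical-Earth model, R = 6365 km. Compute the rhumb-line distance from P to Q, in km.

12392 km

Δψ = ln[tan(π/4+φ₂/2)/tan(π/4+φ₁/2)] = -0.4298;  Δφ = -0.2953 rad,  Δλ = -2.8011 rad
q = Δφ/Δψ = 0.6870
d = R·√(Δφ² + q²Δλ²) = 6365·1.94693 = 12392 km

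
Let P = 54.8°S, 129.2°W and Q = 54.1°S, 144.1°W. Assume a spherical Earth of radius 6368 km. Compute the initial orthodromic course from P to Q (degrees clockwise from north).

N = sin Δλ·cos φ₂ = -0.1508;  D = cos φ₁ sin φ₂ − sin φ₁ cos φ₂ cos Δλ = -0.0039
initial course = atan2(N, D) = 268.52°

268.5°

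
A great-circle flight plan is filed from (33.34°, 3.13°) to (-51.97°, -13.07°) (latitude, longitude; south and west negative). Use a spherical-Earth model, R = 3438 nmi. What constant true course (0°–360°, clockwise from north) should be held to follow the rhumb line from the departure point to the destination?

Δψ = ln[tan(π/4+φ₂/2)/tan(π/4+φ₁/2)] = -1.6831
Δλ = -0.2827 rad (taken the short way round)
course = atan2(Δλ, Δψ) = 189.54°

189.5°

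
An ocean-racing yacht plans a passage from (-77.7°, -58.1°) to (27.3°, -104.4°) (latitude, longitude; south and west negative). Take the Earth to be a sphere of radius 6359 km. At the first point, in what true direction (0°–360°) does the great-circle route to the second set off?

θ = atan2( sin Δλ·cos φ₂ ,  cos φ₁ sin φ₂ − sin φ₁ cos φ₂ cos Δλ )
  = atan2(-0.6424, +0.6975) = 317.35°

317.4°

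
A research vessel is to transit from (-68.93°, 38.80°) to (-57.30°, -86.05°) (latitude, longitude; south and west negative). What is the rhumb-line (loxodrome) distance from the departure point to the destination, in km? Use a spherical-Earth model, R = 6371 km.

6316 km

Δψ = ln[tan(π/4+φ₂/2)/tan(π/4+φ₁/2)] = +0.4558;  Δφ = +0.2030 rad,  Δλ = -2.1790 rad
q = Δφ/Δψ = 0.4453
d = R·√(Δφ² + q²Δλ²) = 6371·0.99132 = 6316 km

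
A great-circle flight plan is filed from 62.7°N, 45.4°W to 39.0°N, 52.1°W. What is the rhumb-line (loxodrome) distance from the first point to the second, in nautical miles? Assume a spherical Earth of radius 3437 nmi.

Δψ = ln[tan(π/4+φ₂/2)/tan(π/4+φ₁/2)] = -0.6750;  Δφ = -0.4136 rad,  Δλ = -0.1169 rad
q = Δφ/Δψ = 0.6128
d = R·√(Δφ² + q²Δλ²) = 3437·0.41980 = 1443 nmi

1443 nmi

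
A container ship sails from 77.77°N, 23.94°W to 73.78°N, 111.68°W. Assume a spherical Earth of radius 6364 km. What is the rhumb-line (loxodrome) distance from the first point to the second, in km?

Δψ = ln[tan(π/4+φ₂/2)/tan(π/4+φ₁/2)] = -0.2853;  Δφ = -0.0696 rad,  Δλ = -1.5314 rad
q = Δφ/Δψ = 0.2441
d = R·√(Δφ² + q²Δλ²) = 6364·0.38027 = 2420 km

2420 km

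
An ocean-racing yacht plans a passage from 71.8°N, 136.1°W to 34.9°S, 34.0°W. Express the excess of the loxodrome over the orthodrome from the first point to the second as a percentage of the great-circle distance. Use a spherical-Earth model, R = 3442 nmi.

Great circle: σ = 2.2108 rad → d_gc = Rσ = 7609.7 nmi
Rhumb: Δφ = -1.8623, Δλ = +1.7820, Δψ = -2.4822, q = Δφ/Δψ = 0.7502 → d_rh = R√(Δφ²+q²Δλ²) = 7890.7 nmi
Excess = (7890.7 − 7609.7) / 7609.7 = 281.0 / 7609.7 = 3.69% ≈ 3.7%

3.7%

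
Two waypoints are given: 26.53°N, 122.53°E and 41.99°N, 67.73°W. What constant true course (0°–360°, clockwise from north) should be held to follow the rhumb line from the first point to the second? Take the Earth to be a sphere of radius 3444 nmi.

Δψ = ln[tan(π/4+φ₂/2)/tan(π/4+φ₁/2)] = +0.3284
Δλ = +2.9625 rad (taken the short way round)
course = atan2(Δλ, Δψ) = 83.67°

83.7°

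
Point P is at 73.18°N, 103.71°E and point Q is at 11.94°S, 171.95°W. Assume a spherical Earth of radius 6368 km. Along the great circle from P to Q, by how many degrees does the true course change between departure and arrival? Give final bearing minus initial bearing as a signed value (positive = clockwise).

At departure: θ₁ = atan2(sin Δλ cos φ₂, cos φ₁ sin φ₂ − sin φ₁ cos φ₂ cos Δλ) = 98.89°
At arrival: θ₂ = atan2(sin Δλ cos φ₁, −cos φ₂ sin φ₁ + sin φ₂ cos φ₁ cos Δλ) = 163.01°
Δθ = θ₂ − θ₁ = +64.1°

+64.1°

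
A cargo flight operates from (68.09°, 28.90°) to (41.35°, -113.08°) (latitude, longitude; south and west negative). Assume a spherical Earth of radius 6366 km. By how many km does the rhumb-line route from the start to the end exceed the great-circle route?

Great circle: cos σ = sin φ₁ sin φ₂ + cos φ₁ cos φ₂ cos Δλ,  σ = 1.1677 rad → d_gc = 7433.6 km
Rhumb line: Δψ = -0.8482, q = Δφ/Δψ = 0.5503, d_rh = R√(Δφ²+q²Δλ²) = 9174.6 km
Excess = 9174.6 − 7433.6 = 1741.0 ≈ 1741 km

1741 km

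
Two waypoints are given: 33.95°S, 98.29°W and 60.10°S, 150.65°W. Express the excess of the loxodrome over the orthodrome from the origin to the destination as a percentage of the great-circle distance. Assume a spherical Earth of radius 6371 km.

Great circle: σ = 0.7427 rad → d_gc = Rσ = 4731.6 km
Rhumb: Δφ = -0.4564, Δλ = -0.9139, Δψ = -0.6898, q = Δφ/Δψ = 0.6616 → d_rh = R√(Δφ²+q²Δλ²) = 4826.2 km
Excess = (4826.2 − 4731.6) / 4731.6 = 94.6 / 4731.6 = 2.00% ≈ 2.0%

2.0%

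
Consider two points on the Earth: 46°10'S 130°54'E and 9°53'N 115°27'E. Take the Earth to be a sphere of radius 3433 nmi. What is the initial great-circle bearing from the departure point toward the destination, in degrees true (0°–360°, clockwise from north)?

θ = atan2( sin Δλ·cos φ₂ ,  cos φ₁ sin φ₂ − sin φ₁ cos φ₂ cos Δλ )
  = atan2(-0.2624, +0.8038) = 341.92°

341.9°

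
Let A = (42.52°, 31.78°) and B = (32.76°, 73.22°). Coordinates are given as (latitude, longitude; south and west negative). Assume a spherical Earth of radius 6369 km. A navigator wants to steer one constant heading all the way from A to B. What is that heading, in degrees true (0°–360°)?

106.6°

Δψ = ln[tan(π/4+φ₂/2)/tan(π/4+φ₁/2)] = -0.2157
Δλ = +0.7233 rad (taken the short way round)
course = atan2(Δλ, Δψ) = 106.61°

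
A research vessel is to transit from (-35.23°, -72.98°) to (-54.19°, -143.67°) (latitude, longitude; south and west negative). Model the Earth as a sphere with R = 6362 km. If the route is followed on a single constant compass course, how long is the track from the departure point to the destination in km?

Δψ = ln[tan(π/4+φ₂/2)/tan(π/4+φ₁/2)] = -0.4721;  Δφ = -0.3309 rad,  Δλ = -1.2338 rad
q = Δφ/Δψ = 0.7010
d = R·√(Δφ² + q²Δλ²) = 6362·0.92597 = 5891 km

5891 km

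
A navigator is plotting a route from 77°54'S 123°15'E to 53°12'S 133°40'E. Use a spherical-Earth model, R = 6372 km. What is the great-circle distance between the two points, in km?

2778 km

cos σ = sin φ₁ sin φ₂ + cos φ₁ cos φ₂ cos Δλ
      = sin(-77.90°)sin(-53.20°) + cos(-77.90°)cos(-53.20°)cos(10.42°) = 0.9064
σ = 24.982° → d = Rσ = 6372·0.43602 = 2778 km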